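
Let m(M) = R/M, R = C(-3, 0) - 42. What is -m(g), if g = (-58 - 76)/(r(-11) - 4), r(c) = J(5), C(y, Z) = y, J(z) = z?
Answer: -45/134 ≈ -0.33582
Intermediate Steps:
r(c) = 5
R = -45 (R = -3 - 42 = -45)
g = -134 (g = (-58 - 76)/(5 - 4) = -134/1 = -134*1 = -134)
m(M) = -45/M
-m(g) = -(-45)/(-134) = -(-45)*(-1)/134 = -1*45/134 = -45/134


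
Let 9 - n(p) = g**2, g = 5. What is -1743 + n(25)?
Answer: -1759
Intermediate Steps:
n(p) = -16 (n(p) = 9 - 1*5**2 = 9 - 1*25 = 9 - 25 = -16)
-1743 + n(25) = -1743 - 16 = -1759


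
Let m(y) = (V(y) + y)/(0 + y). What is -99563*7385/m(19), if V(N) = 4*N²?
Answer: -105038965/11 ≈ -9.5490e+6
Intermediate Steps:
m(y) = (y + 4*y²)/y (m(y) = (4*y² + y)/(0 + y) = (y + 4*y²)/y)
-99563*7385/m(19) = -99563*7385/(1 + 4*19) = -99563*7385/(1 + 76) = -99563/(77*(1/7385)) = -99563/11/1055 = -99563*1055/11 = -105038965/11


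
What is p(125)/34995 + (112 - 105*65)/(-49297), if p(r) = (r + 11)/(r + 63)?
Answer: 11042983543/81081980205 ≈ 0.13620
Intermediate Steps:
p(r) = (11 + r)/(63 + r)
p(125)/34995 + (112 - 105*65)/(-49297) = ((11 + 125)/(63 + 125))/34995 + (112 - 105*65)/(-49297) = (136/188)*(1/34995) + (112 - 6825)*(-1/49297) = ((1/188)*136)*(1/34995) - 6713*(-1/49297) = (34/47)*(1/34995) + 6713/49297 = 34/1644765 + 6713/49297 = 11042983543/81081980205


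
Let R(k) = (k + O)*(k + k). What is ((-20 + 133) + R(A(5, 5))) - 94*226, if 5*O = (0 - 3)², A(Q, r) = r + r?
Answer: -20895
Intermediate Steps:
A(Q, r) = 2*r
O = 9/5 (O = (0 - 3)²/5 = (⅕)*(-3)² = (⅕)*9 = 9/5 ≈ 1.8000)
R(k) = 2*k*(9/5 + k) (R(k) = (k + 9/5)*(k + k) = (9/5 + k)*(2*k) = 2*k*(9/5 + k))
((-20 + 133) + R(A(5, 5))) - 94*226 = ((-20 + 133) + 2*(2*5)*(9 + 5*(2*5))/5) - 94*226 = (113 + (⅖)*10*(9 + 5*10)) - 21244 = (113 + (⅖)*10*(9 + 50)) - 21244 = (113 + (⅖)*10*59) - 21244 = (113 + 236) - 21244 = 349 - 21244 = -20895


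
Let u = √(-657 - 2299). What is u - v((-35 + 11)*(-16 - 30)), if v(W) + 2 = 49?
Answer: -47 + 2*I*√739 ≈ -47.0 + 54.369*I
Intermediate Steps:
v(W) = 47 (v(W) = -2 + 49 = 47)
u = 2*I*√739 (u = √(-2956) = 2*I*√739 ≈ 54.369*I)
u - v((-35 + 11)*(-16 - 30)) = 2*I*√739 - 1*47 = 2*I*√739 - 47 = -47 + 2*I*√739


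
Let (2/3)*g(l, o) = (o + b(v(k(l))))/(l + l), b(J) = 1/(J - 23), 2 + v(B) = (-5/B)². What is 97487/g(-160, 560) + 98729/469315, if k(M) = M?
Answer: -15616022213344771/420459777815 ≈ -37140.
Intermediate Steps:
v(B) = -2 + 25/B² (v(B) = -2 + (-5/B)² = -2 + 25/B²)
b(J) = 1/(-23 + J)
g(l, o) = 3*(o + 1/(-25 + 25/l²))/(4*l) (g(l, o) = 3*((o + 1/(-23 + (-2 + 25/l²)))/(l + l))/2 = 3*((o + 1/(-25 + 25/l²))/((2*l)))/2 = 3*((o + 1/(-25 + 25/l²))*(1/(2*l)))/2 = 3*((o + 1/(-25 + 25/l²))/(2*l))/2 = 3*(o + 1/(-25 + 25/l²))/(4*l))
97487/g(-160, 560) + 98729/469315 = 97487/(((3/100)*(-1*(-160)² + 25*560*(-1 + (-160)²))/(-160*(-1 + (-160)²)))) + 98729/469315 = 97487/(((3/100)*(-1/160)*(-1*25600 + 25*560*(-1 + 25600))/(-1 + 25600))) + 98729*(1/469315) = 97487/(((3/100)*(-1/160)*(-25600 + 25*560*25599)/25599)) + 98729/469315 = 97487/(((3/100)*(-1/160)*(1/25599)*(-25600 + 358386000))) + 98729/469315 = 97487/(((3/100)*(-1/160)*(1/25599)*358360400)) + 98729/469315 = 97487/(-895901/341320) + 98729/469315 = 97487*(-341320/895901) + 98729/469315 = -33274262840/895901 + 98729/469315 = -15616022213344771/420459777815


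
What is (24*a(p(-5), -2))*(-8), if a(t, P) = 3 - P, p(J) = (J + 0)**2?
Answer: -960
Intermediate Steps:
p(J) = J**2
(24*a(p(-5), -2))*(-8) = (24*(3 - 1*(-2)))*(-8) = (24*(3 + 2))*(-8) = (24*5)*(-8) = 120*(-8) = -960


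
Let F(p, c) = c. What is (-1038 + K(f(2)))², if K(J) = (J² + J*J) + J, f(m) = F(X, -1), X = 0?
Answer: 1075369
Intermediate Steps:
f(m) = -1
K(J) = J + 2*J² (K(J) = (J² + J²) + J = 2*J² + J = J + 2*J²)
(-1038 + K(f(2)))² = (-1038 - (1 + 2*(-1)))² = (-1038 - (1 - 2))² = (-1038 - 1*(-1))² = (-1038 + 1)² = (-1037)² = 1075369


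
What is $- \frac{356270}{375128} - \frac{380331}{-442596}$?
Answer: $- \frac{44675207}{494137358} \approx -0.09041$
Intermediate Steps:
$- \frac{356270}{375128} - \frac{380331}{-442596} = \left(-356270\right) \frac{1}{375128} - - \frac{18111}{21076} = - \frac{178135}{187564} + \frac{18111}{21076} = - \frac{44675207}{494137358}$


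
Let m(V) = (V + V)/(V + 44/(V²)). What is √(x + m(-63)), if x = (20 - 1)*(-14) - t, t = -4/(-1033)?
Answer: 2*I*√4401906462434432289/258253099 ≈ 16.248*I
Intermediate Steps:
t = 4/1033 (t = -4*(-1/1033) = 4/1033 ≈ 0.0038722)
m(V) = 2*V/(V + 44/V²) (m(V) = (2*V)/(V + 44/V²) = 2*V/(V + 44/V²))
x = -274782/1033 (x = (20 - 1)*(-14) - 1*4/1033 = 19*(-14) - 4/1033 = -266 - 4/1033 = -274782/1033 ≈ -266.00)
√(x + m(-63)) = √(-274782/1033 + 2*(-63)³/(44 + (-63)³)) = √(-274782/1033 + 2*(-250047)/(44 - 250047)) = √(-274782/1033 + 2*(-250047)/(-250003)) = √(-274782/1033 + 2*(-250047)*(-1/250003)) = √(-274782/1033 + 500094/250003) = √(-68179727244/258253099) = 2*I*√4401906462434432289/258253099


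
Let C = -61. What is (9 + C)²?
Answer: 2704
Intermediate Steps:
(9 + C)² = (9 - 61)² = (-52)² = 2704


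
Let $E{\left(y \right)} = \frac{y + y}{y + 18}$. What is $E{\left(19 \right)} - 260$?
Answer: $- \frac{9582}{37} \approx -258.97$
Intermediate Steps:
$E{\left(y \right)} = \frac{2 y}{18 + y}$
$E{\left(19 \right)} - 260 = 2 \cdot 19 \frac{1}{18 + 19} - 260 = 2 \cdot 19 \cdot \frac{1}{37} - 260 = \frac{38}{37} - 260 = - \frac{9582}{37}$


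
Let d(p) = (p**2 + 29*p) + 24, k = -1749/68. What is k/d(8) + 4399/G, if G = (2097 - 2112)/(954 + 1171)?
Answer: -40681957247/65280 ≈ -6.2319e+5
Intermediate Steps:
k = -1749/68 (k = -1749*1/68 = -1749/68 ≈ -25.721)
G = -3/425 (G = -15/2125 = -15*1/2125 = -3/425 ≈ -0.0070588)
d(p) = 24 + p**2 + 29*p
k/d(8) + 4399/G = -1749/(68*(24 + 8**2 + 29*8)) + 4399/(-3/425) = -1749/(68*(24 + 64 + 232)) + 4399*(-425/3) = -1749/68/320 - 1869575/3 = -1749/68*1/320 - 1869575/3 = -1749/21760 - 1869575/3 = -40681957247/65280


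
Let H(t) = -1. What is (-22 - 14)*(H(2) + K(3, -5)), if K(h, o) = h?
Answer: -72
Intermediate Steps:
(-22 - 14)*(H(2) + K(3, -5)) = (-22 - 14)*(-1 + 3) = -36*2 = -72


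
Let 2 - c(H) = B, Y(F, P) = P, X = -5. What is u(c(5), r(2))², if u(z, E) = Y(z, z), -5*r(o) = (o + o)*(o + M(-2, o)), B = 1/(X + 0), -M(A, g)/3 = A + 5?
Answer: 121/25 ≈ 4.8400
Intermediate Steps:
M(A, g) = -15 - 3*A (M(A, g) = -3*(A + 5) = -3*(5 + A) = -15 - 3*A)
B = -⅕ (B = 1/(-5 + 0) = 1/(-5) = -⅕ ≈ -0.20000)
r(o) = -2*o*(-9 + o)/5 (r(o) = -(o + o)*(o + (-15 - 3*(-2)))/5 = -2*o*(o + (-15 + 6))/5 = -2*o*(o - 9)/5 = -2*o*(-9 + o)/5)
c(H) = 11/5 (c(H) = 2 - 1*(-⅕) = 2 + ⅕ = 11/5)
u(z, E) = z
u(c(5), r(2))² = (11/5)² = 121/25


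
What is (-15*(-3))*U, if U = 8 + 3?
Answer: 495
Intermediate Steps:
U = 11
(-15*(-3))*U = -15*(-3)*11 = 45*11 = 495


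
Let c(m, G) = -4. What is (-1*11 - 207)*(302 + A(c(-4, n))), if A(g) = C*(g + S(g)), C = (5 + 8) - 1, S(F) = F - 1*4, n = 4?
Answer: -34444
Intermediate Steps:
S(F) = -4 + F (S(F) = F - 4 = -4 + F)
C = 12 (C = 13 - 1 = 12)
A(g) = -48 + 24*g (A(g) = 12*(g + (-4 + g)) = 12*(-4 + 2*g) = -48 + 24*g)
(-1*11 - 207)*(302 + A(c(-4, n))) = (-1*11 - 207)*(302 + (-48 + 24*(-4))) = (-11 - 207)*(302 + (-48 - 96)) = -218*(302 - 144) = -218*158 = -34444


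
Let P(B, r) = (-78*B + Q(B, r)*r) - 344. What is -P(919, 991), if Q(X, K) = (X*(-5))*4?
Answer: 18286606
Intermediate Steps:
Q(X, K) = -20*X (Q(X, K) = -5*X*4 = -20*X)
P(B, r) = -344 - 78*B - 20*B*r (P(B, r) = (-78*B + (-20*B)*r) - 344 = (-78*B - 20*B*r) - 344 = -344 - 78*B - 20*B*r)
-P(919, 991) = -(-344 - 78*919 - 20*919*991) = -(-344 - 71682 - 18214580) = -1*(-18286606) = 18286606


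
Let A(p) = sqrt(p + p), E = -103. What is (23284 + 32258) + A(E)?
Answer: 55542 + I*sqrt(206) ≈ 55542.0 + 14.353*I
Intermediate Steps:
A(p) = sqrt(2)*sqrt(p) (A(p) = sqrt(2*p) = sqrt(2)*sqrt(p))
(23284 + 32258) + A(E) = (23284 + 32258) + sqrt(2)*sqrt(-103) = 55542 + sqrt(2)*(I*sqrt(103)) = 55542 + I*sqrt(206)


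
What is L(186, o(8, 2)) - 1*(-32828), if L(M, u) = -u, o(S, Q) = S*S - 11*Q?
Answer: 32786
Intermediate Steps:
o(S, Q) = S² - 11*Q
L(186, o(8, 2)) - 1*(-32828) = -(8² - 11*2) - 1*(-32828) = -(64 - 22) + 32828 = -1*42 + 32828 = -42 + 32828 = 32786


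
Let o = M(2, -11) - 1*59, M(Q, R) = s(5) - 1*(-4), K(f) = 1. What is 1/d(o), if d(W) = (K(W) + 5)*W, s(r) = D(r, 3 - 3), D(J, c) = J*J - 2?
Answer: -1/192 ≈ -0.0052083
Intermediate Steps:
D(J, c) = -2 + J² (D(J, c) = J² - 2 = -2 + J²)
s(r) = -2 + r²
M(Q, R) = 27 (M(Q, R) = (-2 + 5²) - 1*(-4) = (-2 + 25) + 4 = 23 + 4 = 27)
o = -32 (o = 27 - 1*59 = 27 - 59 = -32)
d(W) = 6*W (d(W) = (1 + 5)*W = 6*W)
1/d(o) = 1/(6*(-32)) = 1/(-192) = -1/192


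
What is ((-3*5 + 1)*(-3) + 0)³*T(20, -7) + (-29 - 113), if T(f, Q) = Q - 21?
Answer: -2074606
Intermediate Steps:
T(f, Q) = -21 + Q
((-3*5 + 1)*(-3) + 0)³*T(20, -7) + (-29 - 113) = ((-3*5 + 1)*(-3) + 0)³*(-21 - 7) + (-29 - 113) = ((-15 + 1)*(-3) + 0)³*(-28) - 142 = (-14*(-3) + 0)³*(-28) - 142 = (42 + 0)³*(-28) - 142 = 42³*(-28) - 142 = 74088*(-28) - 142 = -2074464 - 142 = -2074606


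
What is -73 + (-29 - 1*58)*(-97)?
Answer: 8366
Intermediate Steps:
-73 + (-29 - 1*58)*(-97) = -73 + (-29 - 58)*(-97) = -73 - 87*(-97) = -73 + 8439 = 8366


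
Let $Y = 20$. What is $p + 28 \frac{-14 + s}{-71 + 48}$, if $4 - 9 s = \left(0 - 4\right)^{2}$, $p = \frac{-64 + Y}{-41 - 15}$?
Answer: $\frac{817}{42} \approx 19.452$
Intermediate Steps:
$p = \frac{11}{14}$ ($p = \frac{-64 + 20}{-41 - 15} = - \frac{44}{-56} = \left(-44\right) \left(- \frac{1}{56}\right) = \frac{11}{14} \approx 0.78571$)
$s = - \frac{4}{3}$ ($s = \frac{4}{9} - \frac{\left(0 - 4\right)^{2}}{9} = \frac{4}{9} - \frac{\left(-4\right)^{2}}{9} = \frac{4}{9} - \frac{16}{9} = - \frac{4}{3} \approx -1.3333$)
$p + 28 \frac{-14 + s}{-71 + 48} = \frac{11}{14} + 28 \frac{-14 - \frac{4}{3}}{-71 + 48} = \frac{11}{14} + 28 \left(- \frac{46}{3 \left(-23\right)}\right) = \frac{11}{14} + 28 \left(\left(- \frac{46}{3}\right) \left(- \frac{1}{23}\right)\right) = \frac{11}{14} + 28 \cdot \frac{2}{3} = \frac{11}{14} + \frac{56}{3} = \frac{817}{42}$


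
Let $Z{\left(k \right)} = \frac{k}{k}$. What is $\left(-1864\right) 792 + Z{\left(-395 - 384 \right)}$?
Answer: $-1476287$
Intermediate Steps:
$Z{\left(k \right)} = 1$
$\left(-1864\right) 792 + Z{\left(-395 - 384 \right)} = \left(-1864\right) 792 + 1 = -1476288 + 1 = -1476287$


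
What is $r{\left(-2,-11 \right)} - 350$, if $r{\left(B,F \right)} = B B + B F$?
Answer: $-324$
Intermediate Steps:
$r{\left(B,F \right)} = B^{2} + B F$
$r{\left(-2,-11 \right)} - 350 = - 2 \left(-2 - 11\right) - 350 = \left(-2\right) \left(-13\right) - 350 = 26 - 350 = -324$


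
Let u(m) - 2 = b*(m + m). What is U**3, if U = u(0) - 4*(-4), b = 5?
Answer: 5832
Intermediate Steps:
u(m) = 2 + 10*m (u(m) = 2 + 5*(m + m) = 2 + 5*(2*m) = 2 + 10*m)
U = 18 (U = (2 + 10*0) - 4*(-4) = (2 + 0) + 16 = 2 + 16 = 18)
U**3 = 18**3 = 5832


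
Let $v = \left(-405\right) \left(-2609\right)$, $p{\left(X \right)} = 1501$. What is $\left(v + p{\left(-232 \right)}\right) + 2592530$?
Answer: $3650676$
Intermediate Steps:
$v = 1056645$
$\left(v + p{\left(-232 \right)}\right) + 2592530 = \left(1056645 + 1501\right) + 2592530 = 1058146 + 2592530 = 3650676$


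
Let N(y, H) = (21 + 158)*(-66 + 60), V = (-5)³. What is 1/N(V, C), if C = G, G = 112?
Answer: -1/1074 ≈ -0.00093110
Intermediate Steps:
V = -125
C = 112
N(y, H) = -1074 (N(y, H) = 179*(-6) = -1074)
1/N(V, C) = 1/(-1074) = -1/1074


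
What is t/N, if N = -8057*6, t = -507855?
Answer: 169285/16114 ≈ 10.505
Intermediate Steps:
N = -48342
t/N = -507855/(-48342) = -507855*(-1/48342) = 169285/16114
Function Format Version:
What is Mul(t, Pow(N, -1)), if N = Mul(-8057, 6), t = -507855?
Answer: Rational(169285, 16114) ≈ 10.505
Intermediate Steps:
N = -48342
Mul(t, Pow(N, -1)) = Mul(-507855, Pow(-48342, -1)) = Mul(-507855, Rational(-1, 48342)) = Rational(169285, 16114)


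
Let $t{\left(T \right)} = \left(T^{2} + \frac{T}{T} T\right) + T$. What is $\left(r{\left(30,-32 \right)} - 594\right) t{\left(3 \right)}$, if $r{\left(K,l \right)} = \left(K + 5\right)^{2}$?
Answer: $9465$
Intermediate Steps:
$r{\left(K,l \right)} = \left(5 + K\right)^{2}$
$t{\left(T \right)} = T^{2} + 2 T$ ($t{\left(T \right)} = \left(T^{2} + 1 T\right) + T = \left(T^{2} + T\right) + T = \left(T + T^{2}\right) + T = T^{2} + 2 T$)
$\left(r{\left(30,-32 \right)} - 594\right) t{\left(3 \right)} = \left(\left(5 + 30\right)^{2} - 594\right) 3 \left(2 + 3\right) = \left(35^{2} - 594\right) 3 \cdot 5 = \left(1225 - 594\right) 15 = 631 \cdot 15 = 9465$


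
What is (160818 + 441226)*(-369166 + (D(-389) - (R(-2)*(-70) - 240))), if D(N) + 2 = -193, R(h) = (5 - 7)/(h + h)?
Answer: -222206011784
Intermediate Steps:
R(h) = -1/h (R(h) = -2*1/(2*h) = -1/h)
D(N) = -195 (D(N) = -2 - 193 = -195)
(160818 + 441226)*(-369166 + (D(-389) - (R(-2)*(-70) - 240))) = (160818 + 441226)*(-369166 + (-195 - (-1/(-2)*(-70) - 240))) = 602044*(-369166 + (-195 - (-1*(-1/2)*(-70) - 240))) = 602044*(-369166 + (-195 - ((1/2)*(-70) - 240))) = 602044*(-369166 + (-195 - (-35 - 240))) = 602044*(-369166 + (-195 - 1*(-275))) = 602044*(-369166 + (-195 + 275)) = 602044*(-369166 + 80) = 602044*(-369086) = -222206011784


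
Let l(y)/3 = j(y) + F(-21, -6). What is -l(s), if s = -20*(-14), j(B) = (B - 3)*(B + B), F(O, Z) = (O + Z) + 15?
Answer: -465324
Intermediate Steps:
F(O, Z) = 15 + O + Z
j(B) = 2*B*(-3 + B) (j(B) = (-3 + B)*(2*B) = 2*B*(-3 + B))
s = 280
l(y) = -36 + 6*y*(-3 + y) (l(y) = 3*(2*y*(-3 + y) + (15 - 21 - 6)) = 3*(2*y*(-3 + y) - 12) = 3*(-12 + 2*y*(-3 + y)) = -36 + 6*y*(-3 + y))
-l(s) = -(-36 + 6*280*(-3 + 280)) = -(-36 + 6*280*277) = -(-36 + 465360) = -1*465324 = -465324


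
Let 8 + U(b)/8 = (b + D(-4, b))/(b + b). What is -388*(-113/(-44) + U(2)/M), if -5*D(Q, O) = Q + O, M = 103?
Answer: -4381587/5665 ≈ -773.45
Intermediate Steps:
D(Q, O) = -O/5 - Q/5 (D(Q, O) = -(Q + O)/5 = -(O + Q)/5 = -O/5 - Q/5)
U(b) = -64 + 4*(4/5 + 4*b/5)/b (U(b) = -64 + 8*((b + (-b/5 - 1/5*(-4)))/(b + b)) = -64 + 8*((b + (-b/5 + 4/5))/((2*b))) = -64 + 8*((b + (4/5 - b/5))*(1/(2*b))) = -64 + 8*((4/5 + 4*b/5)*(1/(2*b))) = -64 + 8*((4/5 + 4*b/5)/(2*b)) = -64 + 4*(4/5 + 4*b/5)/b)
-388*(-113/(-44) + U(2)/M) = -388*(-113/(-44) + ((16/5)*(1 - 19*2)/2)/103) = -388*(-113*(-1/44) + ((16/5)*(1/2)*(1 - 38))*(1/103)) = -388*(113/44 + ((16/5)*(1/2)*(-37))*(1/103)) = -388*(113/44 - 296/5*1/103) = -388*(113/44 - 296/515) = -388*45171/22660 = -4381587/5665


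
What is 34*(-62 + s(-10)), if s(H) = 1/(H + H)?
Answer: -21097/10 ≈ -2109.7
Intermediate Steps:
s(H) = 1/(2*H)
34*(-62 + s(-10)) = 34*(-62 + (1/2)/(-10)) = 34*(-62 + (1/2)*(-1/10)) = 34*(-62 - 1/20) = 34*(-1241/20) = -21097/10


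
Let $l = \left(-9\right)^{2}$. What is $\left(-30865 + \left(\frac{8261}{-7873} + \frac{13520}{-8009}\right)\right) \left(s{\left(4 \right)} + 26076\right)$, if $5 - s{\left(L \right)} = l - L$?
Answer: $- \frac{50613165375030456}{63054857} \approx -8.0268 \cdot 10^{8}$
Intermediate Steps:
$l = 81$
$s{\left(L \right)} = -76 + L$ ($s{\left(L \right)} = 5 - \left(81 - L\right) = 5 + \left(-81 + L\right) = -76 + L$)
$\left(-30865 + \left(\frac{8261}{-7873} + \frac{13520}{-8009}\right)\right) \left(s{\left(4 \right)} + 26076\right) = \left(-30865 + \left(\frac{8261}{-7873} + \frac{13520}{-8009}\right)\right) \left(\left(-76 + 4\right) + 26076\right) = \left(-30865 + \left(8261 \left(- \frac{1}{7873}\right) + 13520 \left(- \frac{1}{8009}\right)\right)\right) \left(-72 + 26076\right) = \left(-30865 - \frac{172605309}{63054857}\right) 26004 = \left(- \frac{1946360766614}{63054857}\right) 26004 = - \frac{50613165375030456}{63054857}$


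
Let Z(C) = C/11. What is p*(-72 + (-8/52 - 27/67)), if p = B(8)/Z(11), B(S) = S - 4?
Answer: -252788/871 ≈ -290.23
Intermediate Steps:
B(S) = -4 + S
Z(C) = C/11 (Z(C) = C*(1/11) = C/11)
p = 4 (p = (-4 + 8)/(((1/11)*11)) = 4/1 = 4*1 = 4)
p*(-72 + (-8/52 - 27/67)) = 4*(-72 + (-8/52 - 27/67)) = 4*(-72 + (-8*1/52 - 27*1/67)) = 4*(-72 + (-2/13 - 27/67)) = 4*(-72 - 485/871) = 4*(-63197/871) = -252788/871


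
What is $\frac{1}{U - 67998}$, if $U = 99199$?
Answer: $\frac{1}{31201} \approx 3.205 \cdot 10^{-5}$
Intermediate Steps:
$\frac{1}{U - 67998} = \frac{1}{99199 - 67998} = \frac{1}{31201}$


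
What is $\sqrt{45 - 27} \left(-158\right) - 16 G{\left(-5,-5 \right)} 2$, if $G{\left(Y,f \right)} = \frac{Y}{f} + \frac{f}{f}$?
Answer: $-64 - 474 \sqrt{2} \approx -734.34$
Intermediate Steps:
$G{\left(Y,f \right)} = 1 + \frac{Y}{f}$ ($G{\left(Y,f \right)} = \frac{Y}{f} + 1 = 1 + \frac{Y}{f}$)
$\sqrt{45 - 27} \left(-158\right) - 16 G{\left(-5,-5 \right)} 2 = \sqrt{45 - 27} \left(-158\right) - 16 \frac{-5 - 5}{-5} \cdot 2 = \sqrt{18} \left(-158\right) - 16 \left(- \frac{1}{5}\right) \left(-10\right) 2 = 3 \sqrt{2} \left(-158\right) - 16 \cdot 2 \cdot 2 = - 474 \sqrt{2} - 64 = -64 - 474 \sqrt{2}$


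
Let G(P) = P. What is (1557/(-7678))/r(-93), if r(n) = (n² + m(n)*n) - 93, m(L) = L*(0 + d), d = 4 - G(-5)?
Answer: -519/221118722 ≈ -2.3472e-6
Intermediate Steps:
d = 9 (d = 4 - 1*(-5) = 4 + 5 = 9)
m(L) = 9*L (m(L) = L*(0 + 9) = L*9 = 9*L)
r(n) = -93 + 10*n² (r(n) = (n² + (9*n)*n) - 93 = (n² + 9*n²) - 93 = 10*n² - 93 = -93 + 10*n²)
(1557/(-7678))/r(-93) = (1557/(-7678))/(-93 + 10*(-93)²) = (1557*(-1/7678))/(-93 + 10*8649) = -1557/(7678*(-93 + 86490)) = -1557/7678/86397 = -1557/7678*1/86397 = -519/221118722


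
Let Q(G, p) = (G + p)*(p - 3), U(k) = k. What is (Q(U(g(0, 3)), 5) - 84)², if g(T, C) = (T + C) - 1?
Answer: 4900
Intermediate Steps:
g(T, C) = -1 + C + T (g(T, C) = (C + T) - 1 = -1 + C + T)
Q(G, p) = (-3 + p)*(G + p) (Q(G, p) = (G + p)*(-3 + p) = (-3 + p)*(G + p))
(Q(U(g(0, 3)), 5) - 84)² = ((5² - 3*(-1 + 3 + 0) - 3*5 + (-1 + 3 + 0)*5) - 84)² = ((25 - 3*2 - 15 + 2*5) - 84)² = ((25 - 6 - 15 + 10) - 84)² = (14 - 84)² = (-70)² = 4900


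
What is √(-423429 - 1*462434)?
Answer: I*√885863 ≈ 941.2*I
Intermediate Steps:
√(-423429 - 1*462434) = √(-423429 - 462434) = √(-885863) = I*√885863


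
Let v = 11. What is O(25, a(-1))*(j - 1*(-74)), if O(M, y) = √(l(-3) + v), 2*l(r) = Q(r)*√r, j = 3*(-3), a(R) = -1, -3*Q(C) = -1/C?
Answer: 65*√(396 - 2*I*√3)/6 ≈ 215.58 - 0.94291*I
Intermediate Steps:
Q(C) = 1/(3*C) (Q(C) = -(-1)/(3*C) = 1/(3*C))
j = -9
l(r) = 1/(6*√r) (l(r) = ((1/(3*r))*√r)/2 = (1/(3*√r))/2 = 1/(6*√r))
O(M, y) = √(11 - I*√3/18) (O(M, y) = √(1/(6*√(-3)) + 11) = √((-I*√3/3)/6 + 11) = √(-I*√3/18 + 11) = √(11 - I*√3/18))
O(25, a(-1))*(j - 1*(-74)) = (√(396 - 2*I*√3)/6)*(-9 - 1*(-74)) = (√(396 - 2*I*√3)/6)*(-9 + 74) = (√(396 - 2*I*√3)/6)*65 = 65*√(396 - 2*I*√3)/6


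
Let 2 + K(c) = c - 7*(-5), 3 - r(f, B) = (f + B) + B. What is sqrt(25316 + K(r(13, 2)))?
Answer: 3*sqrt(2815) ≈ 159.17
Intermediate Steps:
r(f, B) = 3 - f - 2*B (r(f, B) = 3 - ((f + B) + B) = 3 - ((B + f) + B) = 3 - (f + 2*B) = 3 + (-f - 2*B) = 3 - f - 2*B)
K(c) = 33 + c (K(c) = -2 + (c - 7*(-5)) = -2 + (c + 35) = -2 + (35 + c) = 33 + c)
sqrt(25316 + K(r(13, 2))) = sqrt(25316 + (33 + (3 - 1*13 - 2*2))) = sqrt(25316 + (33 + (3 - 13 - 4))) = sqrt(25316 + (33 - 14)) = sqrt(25316 + 19) = sqrt(25335) = 3*sqrt(2815)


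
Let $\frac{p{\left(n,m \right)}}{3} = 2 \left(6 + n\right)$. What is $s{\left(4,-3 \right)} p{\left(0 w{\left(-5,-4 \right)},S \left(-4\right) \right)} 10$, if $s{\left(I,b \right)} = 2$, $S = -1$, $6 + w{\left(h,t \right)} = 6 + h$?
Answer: $720$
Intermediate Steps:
$w{\left(h,t \right)} = h$ ($w{\left(h,t \right)} = -6 + \left(6 + h\right) = h$)
$p{\left(n,m \right)} = 36 + 6 n$ ($p{\left(n,m \right)} = 3 \cdot 2 \left(6 + n\right) = 3 \left(12 + 2 n\right) = 36 + 6 n$)
$s{\left(4,-3 \right)} p{\left(0 w{\left(-5,-4 \right)},S \left(-4\right) \right)} 10 = 2 \left(36 + 6 \cdot 0 \left(-5\right)\right) 10 = 2 \left(36 + 6 \cdot 0\right) 10 = 2 \left(36 + 0\right) 10 = 2 \cdot 36 \cdot 10 = 72 \cdot 10 = 720$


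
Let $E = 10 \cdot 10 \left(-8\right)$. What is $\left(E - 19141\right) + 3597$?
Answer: $-16344$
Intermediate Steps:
$E = -800$ ($E = 100 \left(-8\right) = -800$)
$\left(E - 19141\right) + 3597 = \left(-800 - 19141\right) + 3597 = -19941 + 3597 = -16344$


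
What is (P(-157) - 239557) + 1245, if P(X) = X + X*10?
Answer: -240039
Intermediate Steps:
P(X) = 11*X (P(X) = X + 10*X = 11*X)
(P(-157) - 239557) + 1245 = (11*(-157) - 239557) + 1245 = (-1727 - 239557) + 1245 = -241284 + 1245 = -240039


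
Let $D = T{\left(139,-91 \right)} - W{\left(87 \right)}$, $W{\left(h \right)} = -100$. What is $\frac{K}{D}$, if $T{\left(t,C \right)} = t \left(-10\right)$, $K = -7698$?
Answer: $\frac{1283}{215} \approx 5.9674$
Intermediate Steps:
$T{\left(t,C \right)} = - 10 t$
$D = -1290$ ($D = \left(-10\right) 139 - -100 = -1390 + 100 = -1290$)
$\frac{K}{D} = - \frac{7698}{-1290} = \left(-7698\right) \left(- \frac{1}{1290}\right) = \frac{1283}{215}$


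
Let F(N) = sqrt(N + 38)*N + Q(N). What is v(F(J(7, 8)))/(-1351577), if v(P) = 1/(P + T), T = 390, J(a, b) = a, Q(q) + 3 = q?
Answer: -394/206833179887 + 21*sqrt(5)/206833179887 ≈ -1.6779e-9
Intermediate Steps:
Q(q) = -3 + q
F(N) = -3 + N + N*sqrt(38 + N) (F(N) = sqrt(N + 38)*N + (-3 + N) = sqrt(38 + N)*N + (-3 + N) = N*sqrt(38 + N) + (-3 + N) = -3 + N + N*sqrt(38 + N))
v(P) = 1/(390 + P) (v(P) = 1/(P + 390) = 1/(390 + P))
v(F(J(7, 8)))/(-1351577) = 1/((390 + (-3 + 7 + 7*sqrt(38 + 7)))*(-1351577)) = -1/1351577/(390 + (-3 + 7 + 7*sqrt(45))) = -1/1351577/(390 + (-3 + 7 + 7*(3*sqrt(5)))) = -1/1351577/(390 + (-3 + 7 + 21*sqrt(5))) = -1/1351577/(390 + (4 + 21*sqrt(5))) = -1/1351577/(394 + 21*sqrt(5)) = -1/(1351577*(394 + 21*sqrt(5)))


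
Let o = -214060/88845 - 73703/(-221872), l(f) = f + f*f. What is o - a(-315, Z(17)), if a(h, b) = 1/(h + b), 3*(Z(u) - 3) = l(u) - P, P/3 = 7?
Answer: -36185801849/17459392944 ≈ -2.0726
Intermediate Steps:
P = 21 (P = 3*7 = 21)
l(f) = f + f²
Z(u) = -4 + u*(1 + u)/3 (Z(u) = 3 + (u*(1 + u) - 1*21)/3 = 3 + (u*(1 + u) - 21)/3 = 3 + (-21 + u*(1 + u))/3 = 3 + (-7 + u*(1 + u)/3) = -4 + u*(1 + u)/3)
a(h, b) = 1/(b + h)
o = -1169879351/563206224 (o = -214060*1/88845 - 73703*(-1/221872) = -42812/17769 + 10529/31696 = -1169879351/563206224 ≈ -2.0772)
o - a(-315, Z(17)) = -1169879351/563206224 - 1/((-4 + (⅓)*17*(1 + 17)) - 315) = -1169879351/563206224 - 1/((-4 + (⅓)*17*18) - 315) = -1169879351/563206224 - 1/((-4 + 102) - 315) = -1169879351/563206224 - 1/(98 - 315) = -1169879351/563206224 - 1/(-217) = -1169879351/563206224 - 1*(-1/217) = -1169879351/563206224 + 1/217 = -36185801849/17459392944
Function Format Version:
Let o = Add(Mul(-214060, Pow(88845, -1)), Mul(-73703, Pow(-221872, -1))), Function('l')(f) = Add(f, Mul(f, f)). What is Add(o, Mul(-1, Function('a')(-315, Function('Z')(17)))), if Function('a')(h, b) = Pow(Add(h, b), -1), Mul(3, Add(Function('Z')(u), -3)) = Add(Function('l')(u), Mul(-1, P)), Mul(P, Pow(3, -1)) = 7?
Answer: Rational(-36185801849, 17459392944) ≈ -2.0726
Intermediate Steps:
P = 21 (P = Mul(3, 7) = 21)
Function('l')(f) = Add(f, Pow(f, 2))
Function('Z')(u) = Add(-4, Mul(Rational(1, 3), u, Add(1, u))) (Function('Z')(u) = Add(3, Mul(Rational(1, 3), Add(Mul(u, Add(1, u)), Mul(-1, 21)))) = Add(3, Mul(Rational(1, 3), Add(Mul(u, Add(1, u)), -21))) = Add(3, Mul(Rational(1, 3), Add(-21, Mul(u, Add(1, u))))) = Add(3, Add(-7, Mul(Rational(1, 3), u, Add(1, u)))) = Add(-4, Mul(Rational(1, 3), u, Add(1, u))))
Function('a')(h, b) = Pow(Add(b, h), -1)
o = Rational(-1169879351, 563206224) (o = Add(Mul(-214060, Rational(1, 88845)), Mul(-73703, Rational(-1, 221872))) = Add(Rational(-42812, 17769), Rational(10529, 31696)) = Rational(-1169879351, 563206224) ≈ -2.0772)
Add(o, Mul(-1, Function('a')(-315, Function('Z')(17)))) = Add(Rational(-1169879351, 563206224), Mul(-1, Pow(Add(Add(-4, Mul(Rational(1, 3), 17, Add(1, 17))), -315), -1))) = Add(Rational(-1169879351, 563206224), Mul(-1, Pow(Add(Add(-4, Mul(Rational(1, 3), 17, 18)), -315), -1))) = Add(Rational(-1169879351, 563206224), Mul(-1, Pow(Add(Add(-4, 102), -315), -1))) = Add(Rational(-1169879351, 563206224), Mul(-1, Pow(Add(98, -315), -1))) = Add(Rational(-1169879351, 563206224), Mul(-1, Pow(-217, -1))) = Add(Rational(-1169879351, 563206224), Mul(-1, Rational(-1, 217))) = Add(Rational(-1169879351, 563206224), Rational(1, 217)) = Rational(-36185801849, 17459392944)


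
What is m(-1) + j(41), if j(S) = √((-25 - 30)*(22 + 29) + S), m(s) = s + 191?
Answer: 190 + 2*I*√691 ≈ 190.0 + 52.574*I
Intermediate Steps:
m(s) = 191 + s
j(S) = √(-2805 + S) (j(S) = √(-55*51 + S) = √(-2805 + S))
m(-1) + j(41) = (191 - 1) + √(-2805 + 41) = 190 + √(-2764) = 190 + 2*I*√691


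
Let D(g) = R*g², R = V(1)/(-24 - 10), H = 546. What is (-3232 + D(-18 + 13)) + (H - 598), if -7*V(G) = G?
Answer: -781567/238 ≈ -3283.9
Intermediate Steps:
V(G) = -G/7
R = 1/238 (R = (-⅐*1)/(-24 - 10) = -⅐/(-34) = -⅐*(-1/34) = 1/238 ≈ 0.0042017)
D(g) = g²/238
(-3232 + D(-18 + 13)) + (H - 598) = (-3232 + (-18 + 13)²/238) + (546 - 598) = (-3232 + (1/238)*(-5)²) - 52 = (-3232 + (1/238)*25) - 52 = (-3232 + 25/238) - 52 = -769191/238 - 52 = -781567/238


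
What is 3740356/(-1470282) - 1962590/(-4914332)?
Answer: -3873947607953/1806363470406 ≈ -2.1446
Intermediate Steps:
3740356/(-1470282) - 1962590/(-4914332) = 3740356*(-1/1470282) - 1962590*(-1/4914332) = -1870178/735141 + 981295/2457166 = -3873947607953/1806363470406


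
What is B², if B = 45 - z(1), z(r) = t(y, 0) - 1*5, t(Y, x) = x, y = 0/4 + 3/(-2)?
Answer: 2500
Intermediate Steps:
y = -3/2 (y = 0*(¼) + 3*(-½) = 0 - 3/2 = -3/2 ≈ -1.5000)
z(r) = -5 (z(r) = 0 - 1*5 = 0 - 5 = -5)
B = 50 (B = 45 - 1*(-5) = 45 + 5 = 50)
B² = 50² = 2500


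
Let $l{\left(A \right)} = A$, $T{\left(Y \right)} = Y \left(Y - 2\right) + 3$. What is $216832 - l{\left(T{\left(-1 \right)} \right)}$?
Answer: $216826$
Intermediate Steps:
$T{\left(Y \right)} = 3 + Y \left(-2 + Y\right)$ ($T{\left(Y \right)} = Y \left(-2 + Y\right) + 3 = 3 + Y \left(-2 + Y\right)$)
$216832 - l{\left(T{\left(-1 \right)} \right)} = 216832 - \left(3 + \left(-1\right)^{2} - -2\right) = 216832 - \left(3 + 1 + 2\right) = 216832 - 6 = 216826$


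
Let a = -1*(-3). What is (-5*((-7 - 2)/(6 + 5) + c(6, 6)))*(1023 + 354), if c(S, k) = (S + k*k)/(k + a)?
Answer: -291465/11 ≈ -26497.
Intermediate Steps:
a = 3
c(S, k) = (S + k²)/(3 + k) (c(S, k) = (S + k*k)/(k + 3) = (S + k²)/(3 + k))
(-5*((-7 - 2)/(6 + 5) + c(6, 6)))*(1023 + 354) = (-5*((-7 - 2)/(6 + 5) + (6 + 6²)/(3 + 6)))*(1023 + 354) = -5*(-9/11 + (6 + 36)/9)*1377 = -5*(-9*1/11 + (⅑)*42)*1377 = -5*(-9/11 + 14/3)*1377 = -5*127/33*1377 = -635/33*1377 = -291465/11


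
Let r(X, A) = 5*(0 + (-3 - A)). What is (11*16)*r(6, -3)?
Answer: 0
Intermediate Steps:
r(X, A) = -15 - 5*A (r(X, A) = 5*(-3 - A) = -15 - 5*A)
(11*16)*r(6, -3) = (11*16)*(-15 - 5*(-3)) = 176*(-15 + 15) = 176*0 = 0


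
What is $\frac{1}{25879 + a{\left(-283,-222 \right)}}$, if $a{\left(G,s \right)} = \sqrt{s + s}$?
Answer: $\frac{25879}{669723085} - \frac{2 i \sqrt{111}}{669723085} \approx 3.8641 \cdot 10^{-5} - 3.1463 \cdot 10^{-8} i$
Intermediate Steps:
$a{\left(G,s \right)} = \sqrt{2} \sqrt{s}$ ($a{\left(G,s \right)} = \sqrt{2 s} = \sqrt{2} \sqrt{s}$)
$\frac{1}{25879 + a{\left(-283,-222 \right)}} = \frac{1}{25879 + \sqrt{2} \sqrt{-222}} = \frac{1}{25879 + \sqrt{2} i \sqrt{222}} = \frac{1}{25879 + 2 i \sqrt{111}}$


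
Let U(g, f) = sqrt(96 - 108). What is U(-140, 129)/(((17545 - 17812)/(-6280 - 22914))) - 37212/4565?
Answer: -37212/4565 + 58388*I*sqrt(3)/267 ≈ -8.1516 + 378.77*I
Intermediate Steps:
U(g, f) = 2*I*sqrt(3) (U(g, f) = sqrt(-12) = 2*I*sqrt(3))
U(-140, 129)/(((17545 - 17812)/(-6280 - 22914))) - 37212/4565 = (2*I*sqrt(3))/(((17545 - 17812)/(-6280 - 22914))) - 37212/4565 = (2*I*sqrt(3))/((-267/(-29194))) - 37212*1/4565 = (2*I*sqrt(3))/((-267*(-1/29194))) - 37212/4565 = (2*I*sqrt(3))/(267/29194) - 37212/4565 = (2*I*sqrt(3))*(29194/267) - 37212/4565 = 58388*I*sqrt(3)/267 - 37212/4565 = -37212/4565 + 58388*I*sqrt(3)/267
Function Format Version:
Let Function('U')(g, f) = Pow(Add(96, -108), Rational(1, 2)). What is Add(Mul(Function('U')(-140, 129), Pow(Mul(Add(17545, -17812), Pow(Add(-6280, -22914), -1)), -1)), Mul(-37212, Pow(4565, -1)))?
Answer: Add(Rational(-37212, 4565), Mul(Rational(58388, 267), I, Pow(3, Rational(1, 2)))) ≈ Add(-8.1516, Mul(378.77, I))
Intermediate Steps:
Function('U')(g, f) = Mul(2, I, Pow(3, Rational(1, 2))) (Function('U')(g, f) = Pow(-12, Rational(1, 2)) = Mul(2, I, Pow(3, Rational(1, 2))))
Add(Mul(Function('U')(-140, 129), Pow(Mul(Add(17545, -17812), Pow(Add(-6280, -22914), -1)), -1)), Mul(-37212, Pow(4565, -1))) = Add(Mul(Mul(2, I, Pow(3, Rational(1, 2))), Pow(Mul(Add(17545, -17812), Pow(Add(-6280, -22914), -1)), -1)), Mul(-37212, Pow(4565, -1))) = Add(Mul(Mul(2, I, Pow(3, Rational(1, 2))), Pow(Mul(-267, Pow(-29194, -1)), -1)), Mul(-37212, Rational(1, 4565))) = Add(Mul(Mul(2, I, Pow(3, Rational(1, 2))), Pow(Mul(-267, Rational(-1, 29194)), -1)), Rational(-37212, 4565)) = Add(Mul(Mul(2, I, Pow(3, Rational(1, 2))), Pow(Rational(267, 29194), -1)), Rational(-37212, 4565)) = Add(Mul(Mul(2, I, Pow(3, Rational(1, 2))), Rational(29194, 267)), Rational(-37212, 4565)) = Add(Mul(Rational(58388, 267), I, Pow(3, Rational(1, 2))), Rational(-37212, 4565)) = Add(Rational(-37212, 4565), Mul(Rational(58388, 267), I, Pow(3, Rational(1, 2))))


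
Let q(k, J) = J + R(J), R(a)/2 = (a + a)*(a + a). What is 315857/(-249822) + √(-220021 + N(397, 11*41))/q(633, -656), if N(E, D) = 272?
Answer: -315857/249822 + I*√219749/3442032 ≈ -1.2643 + 0.00013619*I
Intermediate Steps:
R(a) = 8*a² (R(a) = 2*((a + a)*(a + a)) = 2*((2*a)*(2*a)) = 2*(4*a²) = 8*a²)
q(k, J) = J + 8*J²
315857/(-249822) + √(-220021 + N(397, 11*41))/q(633, -656) = 315857/(-249822) + √(-220021 + 272)/((-656*(1 + 8*(-656)))) = 315857*(-1/249822) + √(-219749)/((-656*(1 - 5248))) = -315857/249822 + (I*√219749)/((-656*(-5247))) = -315857/249822 + (I*√219749)/3442032 = -315857/249822 + (I*√219749)*(1/3442032) = -315857/249822 + I*√219749/3442032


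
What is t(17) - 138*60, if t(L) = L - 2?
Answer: -8265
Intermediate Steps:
t(L) = -2 + L
t(17) - 138*60 = (-2 + 17) - 138*60 = 15 - 8280 = -8265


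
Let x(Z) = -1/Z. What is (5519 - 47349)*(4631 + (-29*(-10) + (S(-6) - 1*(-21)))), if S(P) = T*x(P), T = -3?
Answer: -206702945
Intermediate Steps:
S(P) = 3/P (S(P) = -(-3)/P = 3/P)
(5519 - 47349)*(4631 + (-29*(-10) + (S(-6) - 1*(-21)))) = (5519 - 47349)*(4631 + (-29*(-10) + (3/(-6) - 1*(-21)))) = -41830*(4631 + (290 + (3*(-⅙) + 21))) = -41830*(4631 + (290 + (-½ + 21))) = -41830*(4631 + (290 + 41/2)) = -41830*(4631 + 621/2) = -41830*9883/2 = -206702945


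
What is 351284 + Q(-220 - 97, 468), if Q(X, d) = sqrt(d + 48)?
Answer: 351284 + 2*sqrt(129) ≈ 3.5131e+5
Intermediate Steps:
Q(X, d) = sqrt(48 + d)
351284 + Q(-220 - 97, 468) = 351284 + sqrt(48 + 468) = 351284 + sqrt(516) = 351284 + 2*sqrt(129)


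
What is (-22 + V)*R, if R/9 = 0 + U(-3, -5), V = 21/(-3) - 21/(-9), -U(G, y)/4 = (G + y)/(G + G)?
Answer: 1280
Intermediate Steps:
U(G, y) = -2*(G + y)/G (U(G, y) = -4*(G + y)/(G + G) = -4*(G + y)/(2*G) = -4*(G + y)*1/(2*G) = -2*(G + y)/G)
V = -14/3 (V = 21*(-⅓) - 21*(-⅑) = -7 + 7/3 = -14/3 ≈ -4.6667)
R = -48 (R = 9*(0 + (-2 - 2*(-5)/(-3))) = 9*(0 + (-2 - 2*(-5)*(-⅓))) = 9*(0 + (-2 - 10/3)) = 9*(0 - 16/3) = 9*(-16/3) = -48)
(-22 + V)*R = (-22 - 14/3)*(-48) = -80/3*(-48) = 1280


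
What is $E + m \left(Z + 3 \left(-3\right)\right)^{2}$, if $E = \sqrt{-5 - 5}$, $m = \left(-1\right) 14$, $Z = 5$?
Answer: $-224 + i \sqrt{10} \approx -224.0 + 3.1623 i$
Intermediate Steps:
$m = -14$
$E = i \sqrt{10}$ ($E = \sqrt{-10} = i \sqrt{10} \approx 3.1623 i$)
$E + m \left(Z + 3 \left(-3\right)\right)^{2} = i \sqrt{10} - 14 \left(5 + 3 \left(-3\right)\right)^{2} = i \sqrt{10} - 14 \left(5 - 9\right)^{2} = i \sqrt{10} - 14 \left(-4\right)^{2} = i \sqrt{10} - 224 = -224 + i \sqrt{10}$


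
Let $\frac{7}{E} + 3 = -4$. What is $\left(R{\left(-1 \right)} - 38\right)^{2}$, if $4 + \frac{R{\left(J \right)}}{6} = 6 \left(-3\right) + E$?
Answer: $30976$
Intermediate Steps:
$E = -1$ ($E = \frac{7}{-3 - 4} = \frac{7}{-7} = 7 \left(- \frac{1}{7}\right) = -1$)
$R{\left(J \right)} = -138$ ($R{\left(J \right)} = -24 + 6 \left(6 \left(-3\right) - 1\right) = -24 + 6 \left(-18 - 1\right) = -24 + 6 \left(-19\right) = -24 - 114 = -138$)
$\left(R{\left(-1 \right)} - 38\right)^{2} = \left(-138 - 38\right)^{2} = \left(-176\right)^{2} = 30976$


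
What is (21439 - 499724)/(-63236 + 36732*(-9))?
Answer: 478285/393824 ≈ 1.2145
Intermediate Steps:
(21439 - 499724)/(-63236 + 36732*(-9)) = -478285/(-63236 - 330588) = -478285/(-393824) = -478285*(-1/393824) = 478285/393824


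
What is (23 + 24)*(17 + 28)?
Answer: 2115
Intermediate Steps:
(23 + 24)*(17 + 28) = 47*45 = 2115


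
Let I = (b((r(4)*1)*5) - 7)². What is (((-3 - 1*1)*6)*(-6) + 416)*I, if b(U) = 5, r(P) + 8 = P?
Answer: 2240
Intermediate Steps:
r(P) = -8 + P
I = 4 (I = (5 - 7)² = (-2)² = 4)
(((-3 - 1*1)*6)*(-6) + 416)*I = (((-3 - 1*1)*6)*(-6) + 416)*4 = (((-3 - 1)*6)*(-6) + 416)*4 = (-4*6*(-6) + 416)*4 = (-24*(-6) + 416)*4 = (144 + 416)*4 = 560*4 = 2240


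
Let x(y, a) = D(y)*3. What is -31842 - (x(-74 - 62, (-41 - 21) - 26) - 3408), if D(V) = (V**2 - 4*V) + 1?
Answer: -85557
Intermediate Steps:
D(V) = 1 + V**2 - 4*V
x(y, a) = 3 - 12*y + 3*y**2 (x(y, a) = (1 + y**2 - 4*y)*3 = 3 - 12*y + 3*y**2)
-31842 - (x(-74 - 62, (-41 - 21) - 26) - 3408) = -31842 - ((3 - 12*(-74 - 62) + 3*(-74 - 62)**2) - 3408) = -31842 - ((3 - 12*(-136) + 3*(-136)**2) - 3408) = -31842 - ((3 + 1632 + 3*18496) - 3408) = -31842 - ((3 + 1632 + 55488) - 3408) = -31842 - (57123 - 3408) = -31842 - 1*53715 = -31842 - 53715 = -85557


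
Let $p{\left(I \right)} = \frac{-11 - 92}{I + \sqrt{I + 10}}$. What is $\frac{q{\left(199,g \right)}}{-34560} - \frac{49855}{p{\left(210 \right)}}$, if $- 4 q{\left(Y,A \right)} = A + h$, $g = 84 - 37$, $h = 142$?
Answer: $\frac{53604096721}{527360} + \frac{99710 \sqrt{55}}{103} \approx 1.0883 \cdot 10^{5}$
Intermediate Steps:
$g = 47$
$q{\left(Y,A \right)} = - \frac{71}{2} - \frac{A}{4}$ ($q{\left(Y,A \right)} = - \frac{A + 142}{4} = - \frac{142 + A}{4} = - \frac{71}{2} - \frac{A}{4}$)
$p{\left(I \right)} = - \frac{103}{I + \sqrt{10 + I}}$
$\frac{q{\left(199,g \right)}}{-34560} - \frac{49855}{p{\left(210 \right)}} = \frac{- \frac{71}{2} - \frac{47}{4}}{-34560} - \frac{49855}{\left(-103\right) \frac{1}{210 + \sqrt{10 + 210}}} = \left(- \frac{71}{2} - \frac{47}{4}\right) \left(- \frac{1}{34560}\right) - \frac{49855}{\left(-103\right) \frac{1}{210 + \sqrt{220}}} = \left(- \frac{189}{4}\right) \left(- \frac{1}{34560}\right) - \frac{49855}{\left(-103\right) \frac{1}{210 + 2 \sqrt{55}}} = \frac{7}{5120} - 49855 \left(- \frac{210}{103} - \frac{2 \sqrt{55}}{103}\right) = \frac{7}{5120} + \left(\frac{10469550}{103} + \frac{99710 \sqrt{55}}{103}\right) = \frac{53604096721}{527360} + \frac{99710 \sqrt{55}}{103}$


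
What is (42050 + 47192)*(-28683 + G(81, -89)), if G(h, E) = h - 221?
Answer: -2572222166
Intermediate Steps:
G(h, E) = -221 + h
(42050 + 47192)*(-28683 + G(81, -89)) = (42050 + 47192)*(-28683 + (-221 + 81)) = 89242*(-28683 - 140) = 89242*(-28823) = -2572222166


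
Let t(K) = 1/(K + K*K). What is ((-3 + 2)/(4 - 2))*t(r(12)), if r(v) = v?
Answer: -1/312 ≈ -0.0032051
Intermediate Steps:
t(K) = 1/(K + K**2)
((-3 + 2)/(4 - 2))*t(r(12)) = ((-3 + 2)/(4 - 2))*(1/(12*(1 + 12))) = (-1/2)*((1/12)/13) = (-1*1/2)*((1/12)*(1/13)) = -1/2*1/156 = -1/312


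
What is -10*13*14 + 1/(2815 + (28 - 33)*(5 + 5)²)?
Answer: -4213299/2315 ≈ -1820.0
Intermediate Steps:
-10*13*14 + 1/(2815 + (28 - 33)*(5 + 5)²) = -130*14 + 1/(2815 - 5*10²) = -1820 + 1/(2815 - 5*100) = -1820 + 1/(2815 - 500) = -1820 + 1/2315 = -4213299/2315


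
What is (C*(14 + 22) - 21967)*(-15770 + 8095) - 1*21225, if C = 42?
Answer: 156970900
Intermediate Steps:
(C*(14 + 22) - 21967)*(-15770 + 8095) - 1*21225 = (42*(14 + 22) - 21967)*(-15770 + 8095) - 1*21225 = (42*36 - 21967)*(-7675) - 21225 = (1512 - 21967)*(-7675) - 21225 = -20455*(-7675) - 21225 = 156992125 - 21225 = 156970900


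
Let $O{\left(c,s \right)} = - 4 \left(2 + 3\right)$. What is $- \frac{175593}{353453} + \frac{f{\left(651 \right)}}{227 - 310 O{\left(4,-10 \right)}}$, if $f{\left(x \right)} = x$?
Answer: $- \frac{898438308}{2271642431} \approx -0.3955$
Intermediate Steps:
$O{\left(c,s \right)} = -20$ ($O{\left(c,s \right)} = \left(-4\right) 5 = -20$)
$- \frac{175593}{353453} + \frac{f{\left(651 \right)}}{227 - 310 O{\left(4,-10 \right)}} = - \frac{175593}{353453} + \frac{651}{227 - -6200} = \left(-175593\right) \frac{1}{353453} + \frac{651}{227 + 6200} = - \frac{175593}{353453} + \frac{651}{6427} = - \frac{898438308}{2271642431}$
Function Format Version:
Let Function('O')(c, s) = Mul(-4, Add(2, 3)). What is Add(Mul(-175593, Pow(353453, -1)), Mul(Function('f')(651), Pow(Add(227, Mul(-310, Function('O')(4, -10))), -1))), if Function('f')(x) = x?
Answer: Rational(-898438308, 2271642431) ≈ -0.39550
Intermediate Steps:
Function('O')(c, s) = -20 (Function('O')(c, s) = Mul(-4, 5) = -20)
Add(Mul(-175593, Pow(353453, -1)), Mul(Function('f')(651), Pow(Add(227, Mul(-310, Function('O')(4, -10))), -1))) = Add(Mul(-175593, Pow(353453, -1)), Mul(651, Pow(Add(227, Mul(-310, -20)), -1))) = Add(Mul(-175593, Rational(1, 353453)), Mul(651, Pow(Add(227, 6200), -1))) = Add(Rational(-175593, 353453), Mul(651, Pow(6427, -1))) = Add(Rational(-175593, 353453), Mul(651, Rational(1, 6427))) = Add(Rational(-175593, 353453), Rational(651, 6427)) = Rational(-898438308, 2271642431)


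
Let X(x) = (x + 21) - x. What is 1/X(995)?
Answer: 1/21 ≈ 0.047619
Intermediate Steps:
X(x) = 21 (X(x) = (21 + x) - x = 21)
1/X(995) = 1/21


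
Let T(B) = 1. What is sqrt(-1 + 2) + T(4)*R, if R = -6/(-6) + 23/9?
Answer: 41/9 ≈ 4.5556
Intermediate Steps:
R = 32/9 (R = -6*(-1/6) + 23*(1/9) = 1 + 23/9 = 32/9 ≈ 3.5556)
sqrt(-1 + 2) + T(4)*R = sqrt(-1 + 2) + 1*(32/9) = sqrt(1) + 32/9 = 1 + 32/9 = 41/9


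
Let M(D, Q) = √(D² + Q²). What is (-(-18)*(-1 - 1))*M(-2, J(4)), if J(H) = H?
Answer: -72*√5 ≈ -161.00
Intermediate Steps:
(-(-18)*(-1 - 1))*M(-2, J(4)) = (-(-18)*(-1 - 1))*√((-2)² + 4²) = (-(-18)*(-2))*√(4 + 16) = (-9*4)*√20 = -72*√5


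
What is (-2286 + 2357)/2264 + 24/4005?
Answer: 112897/3022440 ≈ 0.037353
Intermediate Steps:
(-2286 + 2357)/2264 + 24/4005 = 71*(1/2264) + 24*(1/4005) = 71/2264 + 8/1335 = 112897/3022440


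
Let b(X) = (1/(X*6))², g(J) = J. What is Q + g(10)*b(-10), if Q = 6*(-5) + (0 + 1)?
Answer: -10439/360 ≈ -28.997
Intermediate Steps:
Q = -29 (Q = -30 + 1 = -29)
b(X) = 1/(36*X²) (b(X) = (1/(6*X))² = 1/(36*X²))
Q + g(10)*b(-10) = -29 + 10*((1/36)/(-10)²) = -29 + 10*((1/36)*(1/100)) = -29 + 10*(1/3600) = -29 + 1/360 = -10439/360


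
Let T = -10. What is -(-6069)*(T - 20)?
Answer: -182070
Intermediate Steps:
-(-6069)*(T - 20) = -(-6069)*(-10 - 20) = -(-6069)*(-30) = -357*510 = -182070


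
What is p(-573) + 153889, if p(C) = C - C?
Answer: 153889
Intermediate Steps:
p(C) = 0
p(-573) + 153889 = 0 + 153889 = 153889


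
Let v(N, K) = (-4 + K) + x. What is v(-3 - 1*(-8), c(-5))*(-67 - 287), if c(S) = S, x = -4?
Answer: 4602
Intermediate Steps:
v(N, K) = -8 + K (v(N, K) = (-4 + K) - 4 = -8 + K)
v(-3 - 1*(-8), c(-5))*(-67 - 287) = (-8 - 5)*(-67 - 287) = -13*(-354) = 4602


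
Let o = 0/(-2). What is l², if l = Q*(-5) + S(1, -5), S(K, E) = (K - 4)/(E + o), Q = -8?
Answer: 41209/25 ≈ 1648.4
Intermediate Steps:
o = 0 (o = 0*(-½) = 0)
S(K, E) = (-4 + K)/E (S(K, E) = (K - 4)/(E + 0) = (-4 + K)/E)
l = 203/5 (l = -8*(-5) + (-4 + 1)/(-5) = 40 - ⅕*(-3) = 40 + ⅗ = 203/5 ≈ 40.600)
l² = (203/5)² = 41209/25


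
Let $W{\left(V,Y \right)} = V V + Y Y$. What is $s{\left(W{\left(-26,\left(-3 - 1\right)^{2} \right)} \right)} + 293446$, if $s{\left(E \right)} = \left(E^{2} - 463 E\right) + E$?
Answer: $731486$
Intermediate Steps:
$W{\left(V,Y \right)} = V^{2} + Y^{2}$
$s{\left(E \right)} = E^{2} - 462 E$
$s{\left(W{\left(-26,\left(-3 - 1\right)^{2} \right)} \right)} + 293446 = \left(\left(-26\right)^{2} + \left(\left(-3 - 1\right)^{2}\right)^{2}\right) \left(-462 + \left(\left(-26\right)^{2} + \left(\left(-3 - 1\right)^{2}\right)^{2}\right)\right) + 293446 = \left(676 + \left(\left(-4\right)^{2}\right)^{2}\right) \left(-462 + \left(676 + \left(\left(-4\right)^{2}\right)^{2}\right)\right) + 293446 = \left(676 + 16^{2}\right) \left(-462 + \left(676 + 16^{2}\right)\right) + 293446 = \left(676 + 256\right) \left(-462 + \left(676 + 256\right)\right) + 293446 = 932 \left(-462 + 932\right) + 293446 = 932 \cdot 470 + 293446 = 438040 + 293446 = 731486$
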